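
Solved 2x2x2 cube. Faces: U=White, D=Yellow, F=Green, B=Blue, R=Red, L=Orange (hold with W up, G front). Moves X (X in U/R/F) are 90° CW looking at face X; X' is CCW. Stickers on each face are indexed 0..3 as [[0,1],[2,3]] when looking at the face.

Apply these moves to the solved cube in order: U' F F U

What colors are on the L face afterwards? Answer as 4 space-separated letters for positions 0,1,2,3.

After move 1 (U'): U=WWWW F=OOGG R=GGRR B=RRBB L=BBOO
After move 2 (F): F=GOGO U=WWOB R=WGWR D=RGYY L=BYOY
After move 3 (F): F=GGOO U=WWYY R=OGBR D=WWYY L=BROG
After move 4 (U): U=YWYW F=OGOO R=RRBR B=BRBB L=GGOG
Query: L face = GGOG

Answer: G G O G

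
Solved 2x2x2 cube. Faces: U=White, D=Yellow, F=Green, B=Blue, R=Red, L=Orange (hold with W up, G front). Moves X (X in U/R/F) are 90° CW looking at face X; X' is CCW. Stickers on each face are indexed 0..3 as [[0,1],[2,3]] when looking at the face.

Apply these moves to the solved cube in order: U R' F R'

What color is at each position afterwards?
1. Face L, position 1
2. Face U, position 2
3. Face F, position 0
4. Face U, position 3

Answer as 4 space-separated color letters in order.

Answer: Y O G Y

Derivation:
After move 1 (U): U=WWWW F=RRGG R=BBRR B=OOBB L=GGOO
After move 2 (R'): R=BRBR U=WBWO F=RWGW D=YRYG B=YOYB
After move 3 (F): F=GRWW U=WBOG R=WROR D=BBYG L=GYOR
After move 4 (R'): R=RRWO U=WYOY F=GBWG D=BRYW B=GOBB
Query 1: L[1] = Y
Query 2: U[2] = O
Query 3: F[0] = G
Query 4: U[3] = Y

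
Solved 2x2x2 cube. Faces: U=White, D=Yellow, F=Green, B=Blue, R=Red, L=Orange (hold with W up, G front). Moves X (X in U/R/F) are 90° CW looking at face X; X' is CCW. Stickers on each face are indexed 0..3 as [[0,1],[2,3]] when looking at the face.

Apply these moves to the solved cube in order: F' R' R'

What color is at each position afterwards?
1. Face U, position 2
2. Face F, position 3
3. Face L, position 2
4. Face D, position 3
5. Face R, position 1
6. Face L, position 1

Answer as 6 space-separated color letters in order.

Answer: R B O R Y W

Derivation:
After move 1 (F'): F=GGGG U=WWRR R=YRYR D=OOYY L=OWOW
After move 2 (R'): R=RRYY U=WBRB F=GWGR D=OGYG B=YBOB
After move 3 (R'): R=RYRY U=WORY F=GBGB D=OWYR B=GBGB
Query 1: U[2] = R
Query 2: F[3] = B
Query 3: L[2] = O
Query 4: D[3] = R
Query 5: R[1] = Y
Query 6: L[1] = W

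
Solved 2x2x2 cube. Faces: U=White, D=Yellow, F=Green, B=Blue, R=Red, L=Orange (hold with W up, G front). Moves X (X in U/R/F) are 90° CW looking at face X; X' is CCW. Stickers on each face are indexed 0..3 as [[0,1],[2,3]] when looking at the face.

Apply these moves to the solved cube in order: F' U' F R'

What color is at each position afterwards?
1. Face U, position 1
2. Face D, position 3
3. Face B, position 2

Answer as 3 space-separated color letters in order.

Answer: B W G

Derivation:
After move 1 (F'): F=GGGG U=WWRR R=YRYR D=OOYY L=OWOW
After move 2 (U'): U=WRWR F=OWGG R=GGYR B=YRBB L=BBOW
After move 3 (F): F=GOGW U=WRWB R=WGRR D=YGYY L=BOOO
After move 4 (R'): R=GRWR U=WBWY F=GRGB D=YOYW B=YRGB
Query 1: U[1] = B
Query 2: D[3] = W
Query 3: B[2] = G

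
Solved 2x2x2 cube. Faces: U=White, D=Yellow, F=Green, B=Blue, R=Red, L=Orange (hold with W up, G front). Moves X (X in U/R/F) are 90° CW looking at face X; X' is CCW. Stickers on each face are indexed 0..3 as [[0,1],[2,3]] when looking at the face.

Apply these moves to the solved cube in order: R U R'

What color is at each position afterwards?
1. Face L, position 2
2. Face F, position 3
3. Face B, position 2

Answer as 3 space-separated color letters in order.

Answer: O G B

Derivation:
After move 1 (R): R=RRRR U=WGWG F=GYGY D=YBYB B=WBWB
After move 2 (U): U=WWGG F=RRGY R=WBRR B=OOWB L=GYOO
After move 3 (R'): R=BRWR U=WWGO F=RWGG D=YRYY B=BOBB
Query 1: L[2] = O
Query 2: F[3] = G
Query 3: B[2] = B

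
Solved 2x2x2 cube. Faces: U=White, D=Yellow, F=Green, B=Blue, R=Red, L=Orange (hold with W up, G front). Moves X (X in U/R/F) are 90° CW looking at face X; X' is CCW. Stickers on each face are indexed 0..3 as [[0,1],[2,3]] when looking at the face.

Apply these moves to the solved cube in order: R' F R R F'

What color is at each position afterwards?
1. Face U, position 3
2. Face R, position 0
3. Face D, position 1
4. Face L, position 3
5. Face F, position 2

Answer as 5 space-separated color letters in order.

Answer: R B G O G

Derivation:
After move 1 (R'): R=RRRR U=WBWB F=GWGW D=YGYG B=YBYB
After move 2 (F): F=GGWW U=WBOO R=WRBR D=RRYG L=OYOG
After move 3 (R): R=BWRR U=WGOW F=GRWG D=RYYY B=OBBB
After move 4 (R): R=RBRW U=WROG F=GYWY D=RBYO B=WBGB
After move 5 (F'): F=YYGW U=WRRR R=BBRW D=YGYO L=OGOO
Query 1: U[3] = R
Query 2: R[0] = B
Query 3: D[1] = G
Query 4: L[3] = O
Query 5: F[2] = G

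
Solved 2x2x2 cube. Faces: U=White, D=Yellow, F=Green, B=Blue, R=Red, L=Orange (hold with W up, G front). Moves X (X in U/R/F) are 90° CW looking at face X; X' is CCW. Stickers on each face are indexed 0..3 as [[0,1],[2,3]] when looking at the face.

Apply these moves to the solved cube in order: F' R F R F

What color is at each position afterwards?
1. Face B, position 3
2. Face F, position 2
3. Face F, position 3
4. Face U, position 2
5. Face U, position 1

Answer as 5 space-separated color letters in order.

Answer: B B Y B G

Derivation:
After move 1 (F'): F=GGGG U=WWRR R=YRYR D=OOYY L=OWOW
After move 2 (R): R=YYRR U=WGRG F=GOGY D=OBYB B=RBWB
After move 3 (F): F=GGYO U=WGWW R=RYGR D=RYYB L=OOOB
After move 4 (R): R=GRRY U=WGWO F=GYYB D=RWYR B=WBGB
After move 5 (F): F=YGBY U=WGBO R=WROY D=RGYR L=OROW
Query 1: B[3] = B
Query 2: F[2] = B
Query 3: F[3] = Y
Query 4: U[2] = B
Query 5: U[1] = G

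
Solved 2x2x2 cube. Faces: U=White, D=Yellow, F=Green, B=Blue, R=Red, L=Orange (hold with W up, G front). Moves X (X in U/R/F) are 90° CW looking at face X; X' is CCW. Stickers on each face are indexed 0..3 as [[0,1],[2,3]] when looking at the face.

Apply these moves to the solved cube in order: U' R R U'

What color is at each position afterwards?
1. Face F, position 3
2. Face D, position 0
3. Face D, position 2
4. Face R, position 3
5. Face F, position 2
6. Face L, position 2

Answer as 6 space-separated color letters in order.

Answer: R Y Y G G O

Derivation:
After move 1 (U'): U=WWWW F=OOGG R=GGRR B=RRBB L=BBOO
After move 2 (R): R=RGRG U=WOWG F=OYGY D=YBYR B=WRWB
After move 3 (R): R=RRGG U=WYWY F=OBGR D=YWYW B=GROB
After move 4 (U'): U=YYWW F=BBGR R=OBGG B=RROB L=GROO
Query 1: F[3] = R
Query 2: D[0] = Y
Query 3: D[2] = Y
Query 4: R[3] = G
Query 5: F[2] = G
Query 6: L[2] = O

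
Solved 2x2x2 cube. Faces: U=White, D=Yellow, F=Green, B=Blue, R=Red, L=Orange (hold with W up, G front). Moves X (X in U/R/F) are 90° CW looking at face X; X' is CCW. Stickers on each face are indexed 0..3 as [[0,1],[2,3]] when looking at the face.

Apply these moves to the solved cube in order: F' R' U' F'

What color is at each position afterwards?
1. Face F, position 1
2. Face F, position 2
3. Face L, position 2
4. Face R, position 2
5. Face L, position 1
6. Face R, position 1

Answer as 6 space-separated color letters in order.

Answer: R O O O R W

Derivation:
After move 1 (F'): F=GGGG U=WWRR R=YRYR D=OOYY L=OWOW
After move 2 (R'): R=RRYY U=WBRB F=GWGR D=OGYG B=YBOB
After move 3 (U'): U=BBWR F=OWGR R=GWYY B=RROB L=YBOW
After move 4 (F'): F=WROG U=BBGY R=GWOY D=BWYG L=YROW
Query 1: F[1] = R
Query 2: F[2] = O
Query 3: L[2] = O
Query 4: R[2] = O
Query 5: L[1] = R
Query 6: R[1] = W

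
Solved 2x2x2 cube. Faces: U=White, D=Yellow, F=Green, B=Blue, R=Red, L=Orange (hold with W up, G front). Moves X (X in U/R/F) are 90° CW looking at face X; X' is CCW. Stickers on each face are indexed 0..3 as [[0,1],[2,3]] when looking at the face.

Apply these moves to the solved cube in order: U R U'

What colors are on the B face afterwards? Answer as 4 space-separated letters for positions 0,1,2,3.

After move 1 (U): U=WWWW F=RRGG R=BBRR B=OOBB L=GGOO
After move 2 (R): R=RBRB U=WRWG F=RYGY D=YBYO B=WOWB
After move 3 (U'): U=RGWW F=GGGY R=RYRB B=RBWB L=WOOO
Query: B face = RBWB

Answer: R B W B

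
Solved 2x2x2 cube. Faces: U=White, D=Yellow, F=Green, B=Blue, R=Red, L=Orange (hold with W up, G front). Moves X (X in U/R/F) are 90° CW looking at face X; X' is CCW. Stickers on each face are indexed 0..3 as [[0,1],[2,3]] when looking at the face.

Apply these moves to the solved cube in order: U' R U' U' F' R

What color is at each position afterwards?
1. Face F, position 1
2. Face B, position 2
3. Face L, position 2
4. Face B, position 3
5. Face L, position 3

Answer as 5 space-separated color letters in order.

After move 1 (U'): U=WWWW F=OOGG R=GGRR B=RRBB L=BBOO
After move 2 (R): R=RGRG U=WOWG F=OYGY D=YBYR B=WRWB
After move 3 (U'): U=OGWW F=BBGY R=OYRG B=RGWB L=WROO
After move 4 (U'): U=GWOW F=WRGY R=BBRG B=OYWB L=RGOO
After move 5 (F'): F=RYWG U=GWBR R=BBYG D=GOYR L=RWOO
After move 6 (R): R=YBGB U=GYBG F=ROWR D=GWYO B=RYWB
Query 1: F[1] = O
Query 2: B[2] = W
Query 3: L[2] = O
Query 4: B[3] = B
Query 5: L[3] = O

Answer: O W O B O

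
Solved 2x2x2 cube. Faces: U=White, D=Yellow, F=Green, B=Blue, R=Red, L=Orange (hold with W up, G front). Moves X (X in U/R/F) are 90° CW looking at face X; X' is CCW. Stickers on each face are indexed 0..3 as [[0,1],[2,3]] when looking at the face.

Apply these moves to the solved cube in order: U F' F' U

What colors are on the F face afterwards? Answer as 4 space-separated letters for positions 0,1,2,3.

After move 1 (U): U=WWWW F=RRGG R=BBRR B=OOBB L=GGOO
After move 2 (F'): F=RGRG U=WWBR R=YBYR D=GOYY L=GWOW
After move 3 (F'): F=GGRR U=WWYY R=OBGR D=WWYY L=GROB
After move 4 (U): U=YWYW F=OBRR R=OOGR B=GRBB L=GGOB
Query: F face = OBRR

Answer: O B R R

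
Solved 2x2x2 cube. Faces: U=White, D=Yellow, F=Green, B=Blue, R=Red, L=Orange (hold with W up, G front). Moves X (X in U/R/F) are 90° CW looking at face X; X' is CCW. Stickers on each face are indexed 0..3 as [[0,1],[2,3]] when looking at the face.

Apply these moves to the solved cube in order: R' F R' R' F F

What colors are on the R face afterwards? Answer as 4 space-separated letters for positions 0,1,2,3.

Answer: G B Y W

Derivation:
After move 1 (R'): R=RRRR U=WBWB F=GWGW D=YGYG B=YBYB
After move 2 (F): F=GGWW U=WBOO R=WRBR D=RRYG L=OYOG
After move 3 (R'): R=RRWB U=WYOY F=GBWO D=RGYW B=GBRB
After move 4 (R'): R=RBRW U=WROG F=GYWY D=RBYO B=WBGB
After move 5 (F): F=WGYY U=WRGY R=OBGW D=RRYO L=OROB
After move 6 (F): F=YWYG U=WRBR R=GBYW D=GOYO L=OROR
Query: R face = GBYW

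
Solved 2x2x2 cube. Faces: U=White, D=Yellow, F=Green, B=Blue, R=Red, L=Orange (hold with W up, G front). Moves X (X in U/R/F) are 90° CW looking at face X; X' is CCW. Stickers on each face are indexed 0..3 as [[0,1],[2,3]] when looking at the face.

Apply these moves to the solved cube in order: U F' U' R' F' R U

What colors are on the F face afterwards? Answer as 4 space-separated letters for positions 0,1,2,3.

After move 1 (U): U=WWWW F=RRGG R=BBRR B=OOBB L=GGOO
After move 2 (F'): F=RGRG U=WWBR R=YBYR D=GOYY L=GWOW
After move 3 (U'): U=WRWB F=GWRG R=RGYR B=YBBB L=OOOW
After move 4 (R'): R=GRRY U=WBWY F=GRRB D=GWYG B=YBOB
After move 5 (F'): F=RBGR U=WBGR R=WRGY D=OWYG L=OYOW
After move 6 (R): R=GWYR U=WBGR F=RWGG D=OOYY B=RBBB
After move 7 (U): U=GWRB F=GWGG R=RBYR B=OYBB L=RWOW
Query: F face = GWGG

Answer: G W G G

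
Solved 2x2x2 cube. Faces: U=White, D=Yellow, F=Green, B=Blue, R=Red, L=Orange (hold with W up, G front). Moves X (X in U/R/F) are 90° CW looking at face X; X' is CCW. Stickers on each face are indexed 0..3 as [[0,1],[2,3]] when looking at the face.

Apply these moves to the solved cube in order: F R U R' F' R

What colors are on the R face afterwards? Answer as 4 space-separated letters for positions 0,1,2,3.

After move 1 (F): F=GGGG U=WWOO R=WRWR D=RRYY L=OYOY
After move 2 (R): R=WWRR U=WGOG F=GRGY D=RBYB B=OBWB
After move 3 (U): U=OWGG F=WWGY R=OBRR B=OYWB L=GROY
After move 4 (R'): R=BROR U=OWGO F=WWGG D=RWYY B=BYBB
After move 5 (F'): F=WGWG U=OWBO R=WRRR D=RYYY L=GOOG
After move 6 (R): R=RWRR U=OGBG F=WYWY D=RBYB B=OYWB
Query: R face = RWRR

Answer: R W R R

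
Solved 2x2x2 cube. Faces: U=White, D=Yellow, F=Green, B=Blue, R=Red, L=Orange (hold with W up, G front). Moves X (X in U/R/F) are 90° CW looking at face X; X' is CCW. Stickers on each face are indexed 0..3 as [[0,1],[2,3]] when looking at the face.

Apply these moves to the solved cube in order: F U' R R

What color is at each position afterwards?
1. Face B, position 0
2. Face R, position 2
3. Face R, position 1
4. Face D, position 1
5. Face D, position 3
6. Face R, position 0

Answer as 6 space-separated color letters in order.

Answer: G G W O O R

Derivation:
After move 1 (F): F=GGGG U=WWOO R=WRWR D=RRYY L=OYOY
After move 2 (U'): U=WOWO F=OYGG R=GGWR B=WRBB L=BBOY
After move 3 (R): R=WGRG U=WYWG F=ORGY D=RBYW B=OROB
After move 4 (R): R=RWGG U=WRWY F=OBGW D=ROYO B=GRYB
Query 1: B[0] = G
Query 2: R[2] = G
Query 3: R[1] = W
Query 4: D[1] = O
Query 5: D[3] = O
Query 6: R[0] = R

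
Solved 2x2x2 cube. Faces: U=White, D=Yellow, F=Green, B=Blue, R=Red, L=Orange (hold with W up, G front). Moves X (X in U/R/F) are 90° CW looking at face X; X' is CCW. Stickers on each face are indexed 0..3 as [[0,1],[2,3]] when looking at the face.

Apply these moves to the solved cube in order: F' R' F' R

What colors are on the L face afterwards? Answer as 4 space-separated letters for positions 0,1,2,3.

Answer: O B O R

Derivation:
After move 1 (F'): F=GGGG U=WWRR R=YRYR D=OOYY L=OWOW
After move 2 (R'): R=RRYY U=WBRB F=GWGR D=OGYG B=YBOB
After move 3 (F'): F=WRGG U=WBRY R=GROY D=WWYG L=OBOR
After move 4 (R): R=OGYR U=WRRG F=WWGG D=WOYY B=YBBB
Query: L face = OBOR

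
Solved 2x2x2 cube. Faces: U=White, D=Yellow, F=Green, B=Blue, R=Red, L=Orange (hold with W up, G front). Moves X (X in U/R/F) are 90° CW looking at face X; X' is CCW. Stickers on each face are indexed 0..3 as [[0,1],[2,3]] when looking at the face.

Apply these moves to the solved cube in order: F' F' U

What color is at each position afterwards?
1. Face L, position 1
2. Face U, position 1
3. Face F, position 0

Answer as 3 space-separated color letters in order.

After move 1 (F'): F=GGGG U=WWRR R=YRYR D=OOYY L=OWOW
After move 2 (F'): F=GGGG U=WWYY R=OROR D=WWYY L=OROR
After move 3 (U): U=YWYW F=ORGG R=BBOR B=ORBB L=GGOR
Query 1: L[1] = G
Query 2: U[1] = W
Query 3: F[0] = O

Answer: G W O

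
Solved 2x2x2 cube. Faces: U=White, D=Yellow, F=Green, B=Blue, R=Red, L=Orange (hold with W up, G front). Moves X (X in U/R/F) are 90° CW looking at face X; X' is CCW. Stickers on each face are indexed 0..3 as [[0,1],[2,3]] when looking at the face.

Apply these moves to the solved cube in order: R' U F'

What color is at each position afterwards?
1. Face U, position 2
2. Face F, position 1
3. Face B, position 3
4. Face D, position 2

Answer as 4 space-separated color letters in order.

Answer: Y W B Y

Derivation:
After move 1 (R'): R=RRRR U=WBWB F=GWGW D=YGYG B=YBYB
After move 2 (U): U=WWBB F=RRGW R=YBRR B=OOYB L=GWOO
After move 3 (F'): F=RWRG U=WWYR R=GBYR D=WOYG L=GBOB
Query 1: U[2] = Y
Query 2: F[1] = W
Query 3: B[3] = B
Query 4: D[2] = Y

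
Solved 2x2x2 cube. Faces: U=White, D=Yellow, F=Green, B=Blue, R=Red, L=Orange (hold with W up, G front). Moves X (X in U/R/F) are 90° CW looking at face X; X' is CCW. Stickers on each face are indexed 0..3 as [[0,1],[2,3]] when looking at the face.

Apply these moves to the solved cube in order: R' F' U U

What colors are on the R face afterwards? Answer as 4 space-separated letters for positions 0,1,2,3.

Answer: O B Y R

Derivation:
After move 1 (R'): R=RRRR U=WBWB F=GWGW D=YGYG B=YBYB
After move 2 (F'): F=WWGG U=WBRR R=GRYR D=OOYG L=OBOW
After move 3 (U): U=RWRB F=GRGG R=YBYR B=OBYB L=WWOW
After move 4 (U): U=RRBW F=YBGG R=OBYR B=WWYB L=GROW
Query: R face = OBYR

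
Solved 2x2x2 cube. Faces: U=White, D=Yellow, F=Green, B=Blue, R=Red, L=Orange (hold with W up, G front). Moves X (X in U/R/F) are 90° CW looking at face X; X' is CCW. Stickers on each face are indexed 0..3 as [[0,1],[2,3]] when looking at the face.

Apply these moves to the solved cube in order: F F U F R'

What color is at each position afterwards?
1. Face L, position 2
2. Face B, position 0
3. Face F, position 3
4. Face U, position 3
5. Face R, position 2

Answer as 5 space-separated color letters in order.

After move 1 (F): F=GGGG U=WWOO R=WRWR D=RRYY L=OYOY
After move 2 (F): F=GGGG U=WWYY R=OROR D=WWYY L=OROR
After move 3 (U): U=YWYW F=ORGG R=BBOR B=ORBB L=GGOR
After move 4 (F): F=GOGR U=YWRG R=YBWR D=OBYY L=GWOW
After move 5 (R'): R=BRYW U=YBRO F=GWGG D=OOYR B=YRBB
Query 1: L[2] = O
Query 2: B[0] = Y
Query 3: F[3] = G
Query 4: U[3] = O
Query 5: R[2] = Y

Answer: O Y G O Y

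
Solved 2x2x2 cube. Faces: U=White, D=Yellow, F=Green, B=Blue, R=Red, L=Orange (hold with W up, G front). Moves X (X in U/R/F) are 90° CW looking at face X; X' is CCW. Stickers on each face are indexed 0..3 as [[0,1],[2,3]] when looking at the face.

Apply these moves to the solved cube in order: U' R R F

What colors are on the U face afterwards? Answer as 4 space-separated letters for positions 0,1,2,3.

Answer: W Y O B

Derivation:
After move 1 (U'): U=WWWW F=OOGG R=GGRR B=RRBB L=BBOO
After move 2 (R): R=RGRG U=WOWG F=OYGY D=YBYR B=WRWB
After move 3 (R): R=RRGG U=WYWY F=OBGR D=YWYW B=GROB
After move 4 (F): F=GORB U=WYOB R=WRYG D=GRYW L=BYOW
Query: U face = WYOB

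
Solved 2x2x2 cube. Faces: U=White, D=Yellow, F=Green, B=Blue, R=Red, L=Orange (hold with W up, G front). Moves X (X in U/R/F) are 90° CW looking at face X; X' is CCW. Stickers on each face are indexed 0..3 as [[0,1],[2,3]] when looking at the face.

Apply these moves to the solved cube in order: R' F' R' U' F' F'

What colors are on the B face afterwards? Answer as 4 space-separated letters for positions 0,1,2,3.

After move 1 (R'): R=RRRR U=WBWB F=GWGW D=YGYG B=YBYB
After move 2 (F'): F=WWGG U=WBRR R=GRYR D=OOYG L=OBOW
After move 3 (R'): R=RRGY U=WYRY F=WBGR D=OWYG B=GBOB
After move 4 (U'): U=YYWR F=OBGR R=WBGY B=RROB L=GBOW
After move 5 (F'): F=BROG U=YYWG R=WBOY D=BWYG L=GROW
After move 6 (F'): F=RGBO U=YYWO R=WBBY D=RWYG L=GGOW
Query: B face = RROB

Answer: R R O B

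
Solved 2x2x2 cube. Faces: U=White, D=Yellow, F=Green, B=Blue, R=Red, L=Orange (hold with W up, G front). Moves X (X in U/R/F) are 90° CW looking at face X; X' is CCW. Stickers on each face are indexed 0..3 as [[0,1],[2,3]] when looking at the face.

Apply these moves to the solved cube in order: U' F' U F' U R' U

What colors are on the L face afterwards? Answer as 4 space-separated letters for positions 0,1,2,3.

Answer: O G O R

Derivation:
After move 1 (U'): U=WWWW F=OOGG R=GGRR B=RRBB L=BBOO
After move 2 (F'): F=OGOG U=WWGR R=YGYR D=BOYY L=BWOW
After move 3 (U): U=GWRW F=YGOG R=RRYR B=BWBB L=OGOW
After move 4 (F'): F=GGYO U=GWRY R=ORBR D=GWYY L=OWOR
After move 5 (U): U=RGYW F=ORYO R=BWBR B=OWBB L=GGOR
After move 6 (R'): R=WRBB U=RBYO F=OGYW D=GRYO B=YWWB
After move 7 (U): U=YROB F=WRYW R=YWBB B=GGWB L=OGOR
Query: L face = OGOR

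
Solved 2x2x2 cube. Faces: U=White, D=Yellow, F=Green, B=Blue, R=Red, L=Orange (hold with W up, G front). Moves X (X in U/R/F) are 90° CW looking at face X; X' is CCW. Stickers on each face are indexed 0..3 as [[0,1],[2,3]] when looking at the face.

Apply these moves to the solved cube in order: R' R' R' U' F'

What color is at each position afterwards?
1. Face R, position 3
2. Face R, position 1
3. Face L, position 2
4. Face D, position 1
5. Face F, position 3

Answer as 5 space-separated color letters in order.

After move 1 (R'): R=RRRR U=WBWB F=GWGW D=YGYG B=YBYB
After move 2 (R'): R=RRRR U=WYWY F=GBGB D=YWYW B=GBGB
After move 3 (R'): R=RRRR U=WGWG F=GYGY D=YBYB B=WBWB
After move 4 (U'): U=GGWW F=OOGY R=GYRR B=RRWB L=WBOO
After move 5 (F'): F=OYOG U=GGGR R=BYYR D=BOYB L=WWOW
Query 1: R[3] = R
Query 2: R[1] = Y
Query 3: L[2] = O
Query 4: D[1] = O
Query 5: F[3] = G

Answer: R Y O O G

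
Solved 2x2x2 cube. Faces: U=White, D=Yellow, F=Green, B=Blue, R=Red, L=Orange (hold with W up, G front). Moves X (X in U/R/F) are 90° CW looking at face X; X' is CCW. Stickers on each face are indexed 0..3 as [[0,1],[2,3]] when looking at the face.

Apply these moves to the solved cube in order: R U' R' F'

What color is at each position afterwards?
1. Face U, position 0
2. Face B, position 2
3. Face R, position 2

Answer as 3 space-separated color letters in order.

After move 1 (R): R=RRRR U=WGWG F=GYGY D=YBYB B=WBWB
After move 2 (U'): U=GGWW F=OOGY R=GYRR B=RRWB L=WBOO
After move 3 (R'): R=YRGR U=GWWR F=OGGW D=YOYY B=BRBB
After move 4 (F'): F=GWOG U=GWYG R=ORYR D=BOYY L=WROW
Query 1: U[0] = G
Query 2: B[2] = B
Query 3: R[2] = Y

Answer: G B Y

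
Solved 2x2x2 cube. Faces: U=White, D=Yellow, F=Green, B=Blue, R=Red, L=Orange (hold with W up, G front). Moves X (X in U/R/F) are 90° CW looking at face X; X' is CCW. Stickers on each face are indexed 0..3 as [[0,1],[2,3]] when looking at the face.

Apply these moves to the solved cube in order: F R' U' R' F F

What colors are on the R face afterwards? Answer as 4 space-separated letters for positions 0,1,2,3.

After move 1 (F): F=GGGG U=WWOO R=WRWR D=RRYY L=OYOY
After move 2 (R'): R=RRWW U=WBOB F=GWGO D=RGYG B=YBRB
After move 3 (U'): U=BBWO F=OYGO R=GWWW B=RRRB L=YBOY
After move 4 (R'): R=WWGW U=BRWR F=OBGO D=RYYO B=GRGB
After move 5 (F): F=GOOB U=BRYB R=WWRW D=GWYO L=YROY
After move 6 (F): F=OGBO U=BRYR R=YWBW D=RWYO L=YGOW
Query: R face = YWBW

Answer: Y W B W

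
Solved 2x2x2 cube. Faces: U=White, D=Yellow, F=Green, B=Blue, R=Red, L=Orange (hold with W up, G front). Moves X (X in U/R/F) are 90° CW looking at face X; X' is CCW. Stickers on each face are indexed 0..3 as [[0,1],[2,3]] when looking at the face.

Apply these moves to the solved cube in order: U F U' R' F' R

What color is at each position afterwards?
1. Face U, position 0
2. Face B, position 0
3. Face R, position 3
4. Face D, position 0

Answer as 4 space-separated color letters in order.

After move 1 (U): U=WWWW F=RRGG R=BBRR B=OOBB L=GGOO
After move 2 (F): F=GRGR U=WWOG R=WBWR D=RBYY L=GYOY
After move 3 (U'): U=WGWO F=GYGR R=GRWR B=WBBB L=OOOY
After move 4 (R'): R=RRGW U=WBWW F=GGGO D=RYYR B=YBBB
After move 5 (F'): F=GOGG U=WBRG R=YRRW D=OYYR L=OWOW
After move 6 (R): R=RYWR U=WORG F=GYGR D=OBYY B=GBBB
Query 1: U[0] = W
Query 2: B[0] = G
Query 3: R[3] = R
Query 4: D[0] = O

Answer: W G R O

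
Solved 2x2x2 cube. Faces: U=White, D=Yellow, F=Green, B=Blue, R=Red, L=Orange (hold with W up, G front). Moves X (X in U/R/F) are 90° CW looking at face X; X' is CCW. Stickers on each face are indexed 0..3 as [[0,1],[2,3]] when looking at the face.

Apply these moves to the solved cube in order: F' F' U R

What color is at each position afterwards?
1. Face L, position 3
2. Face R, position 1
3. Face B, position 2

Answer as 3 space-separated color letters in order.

Answer: R B W

Derivation:
After move 1 (F'): F=GGGG U=WWRR R=YRYR D=OOYY L=OWOW
After move 2 (F'): F=GGGG U=WWYY R=OROR D=WWYY L=OROR
After move 3 (U): U=YWYW F=ORGG R=BBOR B=ORBB L=GGOR
After move 4 (R): R=OBRB U=YRYG F=OWGY D=WBYO B=WRWB
Query 1: L[3] = R
Query 2: R[1] = B
Query 3: B[2] = W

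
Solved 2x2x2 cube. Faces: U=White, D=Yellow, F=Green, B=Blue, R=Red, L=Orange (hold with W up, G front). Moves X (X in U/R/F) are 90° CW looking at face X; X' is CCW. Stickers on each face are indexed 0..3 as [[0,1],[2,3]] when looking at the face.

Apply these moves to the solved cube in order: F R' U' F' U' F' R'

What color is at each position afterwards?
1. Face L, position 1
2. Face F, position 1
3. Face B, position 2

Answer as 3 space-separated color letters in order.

Answer: G W W

Derivation:
After move 1 (F): F=GGGG U=WWOO R=WRWR D=RRYY L=OYOY
After move 2 (R'): R=RRWW U=WBOB F=GWGO D=RGYG B=YBRB
After move 3 (U'): U=BBWO F=OYGO R=GWWW B=RRRB L=YBOY
After move 4 (F'): F=YOOG U=BBGW R=GWRW D=BYYG L=YOOW
After move 5 (U'): U=BWBG F=YOOG R=YORW B=GWRB L=RROW
After move 6 (F'): F=OGYO U=BWYR R=YOBW D=RWYG L=RGOB
After move 7 (R'): R=OWYB U=BRYG F=OWYR D=RGYO B=GWWB
Query 1: L[1] = G
Query 2: F[1] = W
Query 3: B[2] = W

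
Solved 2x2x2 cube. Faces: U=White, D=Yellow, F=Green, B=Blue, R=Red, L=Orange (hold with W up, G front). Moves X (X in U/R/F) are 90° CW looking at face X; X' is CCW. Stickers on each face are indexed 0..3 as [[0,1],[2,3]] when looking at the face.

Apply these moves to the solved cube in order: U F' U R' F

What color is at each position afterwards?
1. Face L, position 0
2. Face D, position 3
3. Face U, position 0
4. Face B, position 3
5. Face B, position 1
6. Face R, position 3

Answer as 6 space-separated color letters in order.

After move 1 (U): U=WWWW F=RRGG R=BBRR B=OOBB L=GGOO
After move 2 (F'): F=RGRG U=WWBR R=YBYR D=GOYY L=GWOW
After move 3 (U): U=BWRW F=YBRG R=OOYR B=GWBB L=RGOW
After move 4 (R'): R=OROY U=BBRG F=YWRW D=GBYG B=YWOB
After move 5 (F): F=RYWW U=BBWG R=RRGY D=OOYG L=RGOB
Query 1: L[0] = R
Query 2: D[3] = G
Query 3: U[0] = B
Query 4: B[3] = B
Query 5: B[1] = W
Query 6: R[3] = Y

Answer: R G B B W Y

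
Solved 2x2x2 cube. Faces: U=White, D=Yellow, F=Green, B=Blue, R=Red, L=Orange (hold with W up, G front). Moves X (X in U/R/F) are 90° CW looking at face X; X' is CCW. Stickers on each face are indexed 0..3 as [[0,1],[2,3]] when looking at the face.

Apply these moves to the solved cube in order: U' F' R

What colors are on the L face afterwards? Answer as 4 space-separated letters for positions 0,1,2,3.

Answer: B W O W

Derivation:
After move 1 (U'): U=WWWW F=OOGG R=GGRR B=RRBB L=BBOO
After move 2 (F'): F=OGOG U=WWGR R=YGYR D=BOYY L=BWOW
After move 3 (R): R=YYRG U=WGGG F=OOOY D=BBYR B=RRWB
Query: L face = BWOW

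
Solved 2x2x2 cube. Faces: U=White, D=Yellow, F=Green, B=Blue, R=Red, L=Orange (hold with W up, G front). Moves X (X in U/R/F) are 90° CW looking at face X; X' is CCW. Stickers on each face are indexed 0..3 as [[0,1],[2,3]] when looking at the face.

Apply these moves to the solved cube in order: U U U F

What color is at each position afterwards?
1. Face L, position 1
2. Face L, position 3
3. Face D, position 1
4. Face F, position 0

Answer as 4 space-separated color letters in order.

Answer: Y Y G G

Derivation:
After move 1 (U): U=WWWW F=RRGG R=BBRR B=OOBB L=GGOO
After move 2 (U): U=WWWW F=BBGG R=OORR B=GGBB L=RROO
After move 3 (U): U=WWWW F=OOGG R=GGRR B=RRBB L=BBOO
After move 4 (F): F=GOGO U=WWOB R=WGWR D=RGYY L=BYOY
Query 1: L[1] = Y
Query 2: L[3] = Y
Query 3: D[1] = G
Query 4: F[0] = G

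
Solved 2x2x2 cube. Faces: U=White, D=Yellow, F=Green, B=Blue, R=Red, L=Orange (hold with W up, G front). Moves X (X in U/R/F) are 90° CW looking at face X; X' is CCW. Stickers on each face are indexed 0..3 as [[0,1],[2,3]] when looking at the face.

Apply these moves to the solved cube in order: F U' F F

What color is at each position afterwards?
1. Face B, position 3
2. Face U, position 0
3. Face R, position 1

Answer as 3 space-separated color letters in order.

After move 1 (F): F=GGGG U=WWOO R=WRWR D=RRYY L=OYOY
After move 2 (U'): U=WOWO F=OYGG R=GGWR B=WRBB L=BBOY
After move 3 (F): F=GOGY U=WOYB R=WGOR D=WGYY L=BROR
After move 4 (F): F=GGYO U=WORR R=YGBR D=OWYY L=BWOG
Query 1: B[3] = B
Query 2: U[0] = W
Query 3: R[1] = G

Answer: B W G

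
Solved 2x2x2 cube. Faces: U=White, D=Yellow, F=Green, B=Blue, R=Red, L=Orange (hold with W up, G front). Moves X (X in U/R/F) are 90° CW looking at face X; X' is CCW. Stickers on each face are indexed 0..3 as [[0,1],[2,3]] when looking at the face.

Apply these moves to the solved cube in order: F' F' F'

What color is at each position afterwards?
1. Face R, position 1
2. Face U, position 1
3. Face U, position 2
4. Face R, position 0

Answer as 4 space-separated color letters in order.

Answer: R W O W

Derivation:
After move 1 (F'): F=GGGG U=WWRR R=YRYR D=OOYY L=OWOW
After move 2 (F'): F=GGGG U=WWYY R=OROR D=WWYY L=OROR
After move 3 (F'): F=GGGG U=WWOO R=WRWR D=RRYY L=OYOY
Query 1: R[1] = R
Query 2: U[1] = W
Query 3: U[2] = O
Query 4: R[0] = W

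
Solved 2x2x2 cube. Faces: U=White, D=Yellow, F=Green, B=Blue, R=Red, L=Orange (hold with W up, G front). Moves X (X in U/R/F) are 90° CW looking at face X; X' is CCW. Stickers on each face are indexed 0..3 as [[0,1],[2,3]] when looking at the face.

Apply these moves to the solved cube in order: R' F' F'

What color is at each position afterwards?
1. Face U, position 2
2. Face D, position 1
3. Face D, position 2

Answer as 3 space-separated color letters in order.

After move 1 (R'): R=RRRR U=WBWB F=GWGW D=YGYG B=YBYB
After move 2 (F'): F=WWGG U=WBRR R=GRYR D=OOYG L=OBOW
After move 3 (F'): F=WGWG U=WBGY R=OROR D=BWYG L=OROR
Query 1: U[2] = G
Query 2: D[1] = W
Query 3: D[2] = Y

Answer: G W Y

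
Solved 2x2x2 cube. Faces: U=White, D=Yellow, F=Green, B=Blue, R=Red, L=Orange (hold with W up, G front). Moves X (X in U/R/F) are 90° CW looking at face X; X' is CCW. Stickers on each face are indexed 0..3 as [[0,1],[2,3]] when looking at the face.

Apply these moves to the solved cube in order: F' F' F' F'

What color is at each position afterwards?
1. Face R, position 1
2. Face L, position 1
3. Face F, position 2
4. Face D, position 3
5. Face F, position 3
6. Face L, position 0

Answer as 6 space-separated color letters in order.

After move 1 (F'): F=GGGG U=WWRR R=YRYR D=OOYY L=OWOW
After move 2 (F'): F=GGGG U=WWYY R=OROR D=WWYY L=OROR
After move 3 (F'): F=GGGG U=WWOO R=WRWR D=RRYY L=OYOY
After move 4 (F'): F=GGGG U=WWWW R=RRRR D=YYYY L=OOOO
Query 1: R[1] = R
Query 2: L[1] = O
Query 3: F[2] = G
Query 4: D[3] = Y
Query 5: F[3] = G
Query 6: L[0] = O

Answer: R O G Y G O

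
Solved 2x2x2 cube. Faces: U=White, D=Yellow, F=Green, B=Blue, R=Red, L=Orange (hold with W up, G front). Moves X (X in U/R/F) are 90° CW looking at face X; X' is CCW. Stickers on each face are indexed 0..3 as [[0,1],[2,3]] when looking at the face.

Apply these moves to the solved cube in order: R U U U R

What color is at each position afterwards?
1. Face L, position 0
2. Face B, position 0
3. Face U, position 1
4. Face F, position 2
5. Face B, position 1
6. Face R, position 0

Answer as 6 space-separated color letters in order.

Answer: W W O G R R

Derivation:
After move 1 (R): R=RRRR U=WGWG F=GYGY D=YBYB B=WBWB
After move 2 (U): U=WWGG F=RRGY R=WBRR B=OOWB L=GYOO
After move 3 (U): U=GWGW F=WBGY R=OORR B=GYWB L=RROO
After move 4 (U): U=GGWW F=OOGY R=GYRR B=RRWB L=WBOO
After move 5 (R): R=RGRY U=GOWY F=OBGB D=YWYR B=WRGB
Query 1: L[0] = W
Query 2: B[0] = W
Query 3: U[1] = O
Query 4: F[2] = G
Query 5: B[1] = R
Query 6: R[0] = R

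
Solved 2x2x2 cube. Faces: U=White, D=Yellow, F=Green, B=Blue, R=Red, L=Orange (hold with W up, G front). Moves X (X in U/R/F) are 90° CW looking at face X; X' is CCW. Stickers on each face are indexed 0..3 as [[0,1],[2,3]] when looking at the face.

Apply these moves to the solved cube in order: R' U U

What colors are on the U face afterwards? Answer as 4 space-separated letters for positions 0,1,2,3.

After move 1 (R'): R=RRRR U=WBWB F=GWGW D=YGYG B=YBYB
After move 2 (U): U=WWBB F=RRGW R=YBRR B=OOYB L=GWOO
After move 3 (U): U=BWBW F=YBGW R=OORR B=GWYB L=RROO
Query: U face = BWBW

Answer: B W B W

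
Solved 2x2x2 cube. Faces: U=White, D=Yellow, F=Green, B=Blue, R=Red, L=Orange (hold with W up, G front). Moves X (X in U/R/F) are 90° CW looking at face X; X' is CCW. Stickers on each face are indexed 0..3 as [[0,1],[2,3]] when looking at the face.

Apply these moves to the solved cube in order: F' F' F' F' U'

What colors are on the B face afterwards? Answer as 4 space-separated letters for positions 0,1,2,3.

After move 1 (F'): F=GGGG U=WWRR R=YRYR D=OOYY L=OWOW
After move 2 (F'): F=GGGG U=WWYY R=OROR D=WWYY L=OROR
After move 3 (F'): F=GGGG U=WWOO R=WRWR D=RRYY L=OYOY
After move 4 (F'): F=GGGG U=WWWW R=RRRR D=YYYY L=OOOO
After move 5 (U'): U=WWWW F=OOGG R=GGRR B=RRBB L=BBOO
Query: B face = RRBB

Answer: R R B B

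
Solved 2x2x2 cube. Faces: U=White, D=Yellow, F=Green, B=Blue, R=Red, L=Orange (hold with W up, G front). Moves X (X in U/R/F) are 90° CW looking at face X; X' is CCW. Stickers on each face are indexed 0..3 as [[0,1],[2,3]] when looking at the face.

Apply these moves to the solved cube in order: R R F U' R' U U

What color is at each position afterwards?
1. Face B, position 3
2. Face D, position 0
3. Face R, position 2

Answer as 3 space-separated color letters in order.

Answer: B R G

Derivation:
After move 1 (R): R=RRRR U=WGWG F=GYGY D=YBYB B=WBWB
After move 2 (R): R=RRRR U=WYWY F=GBGB D=YWYW B=GBGB
After move 3 (F): F=GGBB U=WYOO R=WRYR D=RRYW L=OYOW
After move 4 (U'): U=YOWO F=OYBB R=GGYR B=WRGB L=GBOW
After move 5 (R'): R=GRGY U=YGWW F=OOBO D=RYYB B=WRRB
After move 6 (U): U=WYWG F=GRBO R=WRGY B=GBRB L=OOOW
After move 7 (U): U=WWGY F=WRBO R=GBGY B=OORB L=GROW
Query 1: B[3] = B
Query 2: D[0] = R
Query 3: R[2] = G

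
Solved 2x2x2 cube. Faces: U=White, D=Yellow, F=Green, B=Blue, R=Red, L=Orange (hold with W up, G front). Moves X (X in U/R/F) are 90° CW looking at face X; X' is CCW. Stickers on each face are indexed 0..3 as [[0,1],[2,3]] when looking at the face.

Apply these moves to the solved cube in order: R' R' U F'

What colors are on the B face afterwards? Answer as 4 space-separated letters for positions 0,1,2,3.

After move 1 (R'): R=RRRR U=WBWB F=GWGW D=YGYG B=YBYB
After move 2 (R'): R=RRRR U=WYWY F=GBGB D=YWYW B=GBGB
After move 3 (U): U=WWYY F=RRGB R=GBRR B=OOGB L=GBOO
After move 4 (F'): F=RBRG U=WWGR R=WBYR D=BOYW L=GYOY
Query: B face = OOGB

Answer: O O G B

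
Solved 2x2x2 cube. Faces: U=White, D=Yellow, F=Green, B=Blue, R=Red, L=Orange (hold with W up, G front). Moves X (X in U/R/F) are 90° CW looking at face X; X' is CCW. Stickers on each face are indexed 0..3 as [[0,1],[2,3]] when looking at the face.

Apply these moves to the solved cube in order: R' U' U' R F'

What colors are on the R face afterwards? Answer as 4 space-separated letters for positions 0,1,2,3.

After move 1 (R'): R=RRRR U=WBWB F=GWGW D=YGYG B=YBYB
After move 2 (U'): U=BBWW F=OOGW R=GWRR B=RRYB L=YBOO
After move 3 (U'): U=BWBW F=YBGW R=OORR B=GWYB L=RROO
After move 4 (R): R=RORO U=BBBW F=YGGG D=YYYG B=WWWB
After move 5 (F'): F=GGYG U=BBRR R=YOYO D=ROYG L=RWOB
Query: R face = YOYO

Answer: Y O Y O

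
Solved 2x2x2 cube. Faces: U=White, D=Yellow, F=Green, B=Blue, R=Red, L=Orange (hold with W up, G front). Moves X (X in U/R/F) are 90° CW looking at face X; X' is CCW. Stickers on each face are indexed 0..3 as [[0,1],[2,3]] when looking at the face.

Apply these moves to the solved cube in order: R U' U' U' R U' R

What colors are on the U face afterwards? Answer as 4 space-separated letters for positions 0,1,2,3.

Answer: R Y W B

Derivation:
After move 1 (R): R=RRRR U=WGWG F=GYGY D=YBYB B=WBWB
After move 2 (U'): U=GGWW F=OOGY R=GYRR B=RRWB L=WBOO
After move 3 (U'): U=GWGW F=WBGY R=OORR B=GYWB L=RROO
After move 4 (U'): U=WWGG F=RRGY R=WBRR B=OOWB L=GYOO
After move 5 (R): R=RWRB U=WRGY F=RBGB D=YWYO B=GOWB
After move 6 (U'): U=RYWG F=GYGB R=RBRB B=RWWB L=GOOO
After move 7 (R): R=RRBB U=RYWB F=GWGO D=YWYR B=GWYB
Query: U face = RYWB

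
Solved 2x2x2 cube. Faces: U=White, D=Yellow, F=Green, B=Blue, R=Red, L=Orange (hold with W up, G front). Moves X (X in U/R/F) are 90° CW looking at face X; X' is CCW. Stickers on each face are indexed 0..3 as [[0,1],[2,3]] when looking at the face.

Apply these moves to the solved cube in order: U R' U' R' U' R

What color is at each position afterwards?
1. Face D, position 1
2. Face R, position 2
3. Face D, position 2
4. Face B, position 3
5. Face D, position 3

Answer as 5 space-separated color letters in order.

Answer: R B Y B W

Derivation:
After move 1 (U): U=WWWW F=RRGG R=BBRR B=OOBB L=GGOO
After move 2 (R'): R=BRBR U=WBWO F=RWGW D=YRYG B=YOYB
After move 3 (U'): U=BOWW F=GGGW R=RWBR B=BRYB L=YOOO
After move 4 (R'): R=WRRB U=BYWB F=GOGW D=YGYW B=GRRB
After move 5 (U'): U=YBBW F=YOGW R=GORB B=WRRB L=GROO
After move 6 (R): R=RGBO U=YOBW F=YGGW D=YRYW B=WRBB
Query 1: D[1] = R
Query 2: R[2] = B
Query 3: D[2] = Y
Query 4: B[3] = B
Query 5: D[3] = W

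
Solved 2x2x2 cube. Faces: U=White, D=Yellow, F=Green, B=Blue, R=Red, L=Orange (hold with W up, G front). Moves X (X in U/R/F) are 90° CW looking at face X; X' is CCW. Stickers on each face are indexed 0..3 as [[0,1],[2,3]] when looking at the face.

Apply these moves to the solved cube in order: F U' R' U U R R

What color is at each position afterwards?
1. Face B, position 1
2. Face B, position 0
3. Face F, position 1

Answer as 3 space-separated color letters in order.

After move 1 (F): F=GGGG U=WWOO R=WRWR D=RRYY L=OYOY
After move 2 (U'): U=WOWO F=OYGG R=GGWR B=WRBB L=BBOY
After move 3 (R'): R=GRGW U=WBWW F=OOGO D=RYYG B=YRRB
After move 4 (U): U=WWWB F=GRGO R=YRGW B=BBRB L=OOOY
After move 5 (U): U=WWBW F=YRGO R=BBGW B=OORB L=GROY
After move 6 (R): R=GBWB U=WRBO F=YYGG D=RRYO B=WOWB
After move 7 (R): R=WGBB U=WYBG F=YRGO D=RWYW B=OORB
Query 1: B[1] = O
Query 2: B[0] = O
Query 3: F[1] = R

Answer: O O R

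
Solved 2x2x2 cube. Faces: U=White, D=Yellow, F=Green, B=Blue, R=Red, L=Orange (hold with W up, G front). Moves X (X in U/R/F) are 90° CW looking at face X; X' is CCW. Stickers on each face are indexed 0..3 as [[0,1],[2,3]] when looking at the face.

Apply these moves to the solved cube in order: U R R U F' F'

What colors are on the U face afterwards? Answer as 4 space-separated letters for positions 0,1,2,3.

Answer: W W W Y

Derivation:
After move 1 (U): U=WWWW F=RRGG R=BBRR B=OOBB L=GGOO
After move 2 (R): R=RBRB U=WRWG F=RYGY D=YBYO B=WOWB
After move 3 (R): R=RRBB U=WYWY F=RBGO D=YWYW B=GORB
After move 4 (U): U=WWYY F=RRGO R=GOBB B=GGRB L=RBOO
After move 5 (F'): F=RORG U=WWGB R=WOYB D=BOYW L=RYOY
After move 6 (F'): F=OGRR U=WWWY R=OOBB D=YYYW L=RBOG
Query: U face = WWWY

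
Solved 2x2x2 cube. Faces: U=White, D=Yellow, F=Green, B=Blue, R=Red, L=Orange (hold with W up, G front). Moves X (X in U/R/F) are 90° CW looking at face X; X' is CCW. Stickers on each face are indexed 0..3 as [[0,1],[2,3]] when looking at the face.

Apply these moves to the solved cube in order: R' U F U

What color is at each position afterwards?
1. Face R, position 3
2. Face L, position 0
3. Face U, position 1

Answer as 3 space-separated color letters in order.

After move 1 (R'): R=RRRR U=WBWB F=GWGW D=YGYG B=YBYB
After move 2 (U): U=WWBB F=RRGW R=YBRR B=OOYB L=GWOO
After move 3 (F): F=GRWR U=WWOW R=BBBR D=RYYG L=GYOG
After move 4 (U): U=OWWW F=BBWR R=OOBR B=GYYB L=GROG
Query 1: R[3] = R
Query 2: L[0] = G
Query 3: U[1] = W

Answer: R G W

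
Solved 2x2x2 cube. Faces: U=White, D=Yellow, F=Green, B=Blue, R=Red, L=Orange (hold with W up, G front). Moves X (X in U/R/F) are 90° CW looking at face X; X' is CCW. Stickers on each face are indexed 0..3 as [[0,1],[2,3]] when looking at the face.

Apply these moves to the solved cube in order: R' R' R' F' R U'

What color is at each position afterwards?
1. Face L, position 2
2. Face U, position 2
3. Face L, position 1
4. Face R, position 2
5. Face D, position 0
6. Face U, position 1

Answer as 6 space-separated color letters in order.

Answer: O W B R O G

Derivation:
After move 1 (R'): R=RRRR U=WBWB F=GWGW D=YGYG B=YBYB
After move 2 (R'): R=RRRR U=WYWY F=GBGB D=YWYW B=GBGB
After move 3 (R'): R=RRRR U=WGWG F=GYGY D=YBYB B=WBWB
After move 4 (F'): F=YYGG U=WGRR R=BRYR D=OOYB L=OGOW
After move 5 (R): R=YBRR U=WYRG F=YOGB D=OWYW B=RBGB
After move 6 (U'): U=YGWR F=OGGB R=YORR B=YBGB L=RBOW
Query 1: L[2] = O
Query 2: U[2] = W
Query 3: L[1] = B
Query 4: R[2] = R
Query 5: D[0] = O
Query 6: U[1] = G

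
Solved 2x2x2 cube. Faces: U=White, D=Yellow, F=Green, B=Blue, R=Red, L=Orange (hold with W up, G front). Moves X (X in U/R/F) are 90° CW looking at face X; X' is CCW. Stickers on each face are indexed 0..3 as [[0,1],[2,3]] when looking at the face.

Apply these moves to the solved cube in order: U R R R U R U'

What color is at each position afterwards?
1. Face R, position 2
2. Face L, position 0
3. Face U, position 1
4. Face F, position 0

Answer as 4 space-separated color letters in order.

After move 1 (U): U=WWWW F=RRGG R=BBRR B=OOBB L=GGOO
After move 2 (R): R=RBRB U=WRWG F=RYGY D=YBYO B=WOWB
After move 3 (R): R=RRBB U=WYWY F=RBGO D=YWYW B=GORB
After move 4 (R): R=BRBR U=WBWO F=RWGW D=YRYG B=YOYB
After move 5 (U): U=WWOB F=BRGW R=YOBR B=GGYB L=RWOO
After move 6 (R): R=BYRO U=WROW F=BRGG D=YYYG B=BGWB
After move 7 (U'): U=RWWO F=RWGG R=BRRO B=BYWB L=BGOO
Query 1: R[2] = R
Query 2: L[0] = B
Query 3: U[1] = W
Query 4: F[0] = R

Answer: R B W R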